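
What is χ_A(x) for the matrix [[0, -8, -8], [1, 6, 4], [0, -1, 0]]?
χ_A(x) = (x - 2)^3

xI - A = [[x, 8, 8], [-1, x - 6, -4], [0, 1, x]].

Expanding det(xI - A) along the first row:
det(xI - A) = + (x)·det([[x - 6, -4], [1, x]]) - (8)·det([[-1, -4], [0, x]]) + (8)·det([[-1, x - 6], [0, 1]]).

Evaluating gives χ_A(x) = x^3 - 6x^2 + 12x - 8 = (x - 2)^3.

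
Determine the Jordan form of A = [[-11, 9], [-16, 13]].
The characteristic polynomial is det(xI - A) = (x - 1)^2, so the eigenvalues are 1 (algebraic multiplicity 2).

For λ = 1: rank(A - I) = 1, rank((A - I)^2) = 0. The eigenspace has dimension 2 - 1 = 1, so there is 1 Jordan block; the rank sequence gives block sizes [2].

Assembling the blocks gives the Jordan form J above.

J = [[1, 1], [0, 1]]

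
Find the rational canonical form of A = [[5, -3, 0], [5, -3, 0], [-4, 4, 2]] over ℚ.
The invariant factors of A (the non-unit diagonal entries of the Smith normal form of xI - A over ℚ[x]) are x - 2, x(x - 2), each dividing the next. The characteristic polynomial is their product, x(x - 2)^2.

The rational canonical form is the block-diagonal matrix of companion matrices C(f_i):
R = [[2, 0, 0], [0, 0, 0], [0, 1, 2]].

R = [[2, 0, 0], [0, 0, 0], [0, 1, 2]]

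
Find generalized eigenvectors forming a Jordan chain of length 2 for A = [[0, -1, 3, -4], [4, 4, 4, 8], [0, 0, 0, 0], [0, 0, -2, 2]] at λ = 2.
We seek v_1 ∈ ker((A - 2I)^2) \ ker(A - 2I), then set v_{i+1} = (A - 2I) v_i.

One such chain is v_1 = [[-3, -5, 0, 3]]^T, v_2 = [[-1, 2, 0, 0]]^T. Check: (A - 2I) v_2 = [[0, 0, 0, 0]]^T = 0.

v_1 = [[-3, -5, 0, 3]]^T, v_2 = [[-1, 2, 0, 0]]^T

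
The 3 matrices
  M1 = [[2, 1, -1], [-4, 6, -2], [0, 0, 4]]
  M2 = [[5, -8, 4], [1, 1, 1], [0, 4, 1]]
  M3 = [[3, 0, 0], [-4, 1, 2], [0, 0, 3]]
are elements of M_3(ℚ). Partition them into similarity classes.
3 classes: {M1}, {M2}, {M3}

Characteristic polynomials: χ_{M1} = (x - 4)^3, χ_{M2} = (x - 3)^2(x - 1), χ_{M3} = (x - 3)^2(x - 1).

{M1}: invariant factors x - 4, (x - 4)^2.

{M2}: invariant factors (x - 3)^2(x - 1).

{M3}: invariant factors x - 3, (x - 3)(x - 1).

Matrices are similar if and only if their invariant-factor lists agree; the partition into similarity classes is {M1}, {M2}, {M3}.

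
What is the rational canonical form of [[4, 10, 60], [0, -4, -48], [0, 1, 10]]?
R = [[4, 0, 0], [0, 0, -8], [0, 1, 6]]

The invariant factors of A (the non-unit diagonal entries of the Smith normal form of xI - A over ℚ[x]) are x - 4, (x - 4)(x - 2), each dividing the next. The characteristic polynomial is their product, (x - 4)^2(x - 2).

The rational canonical form is the block-diagonal matrix of companion matrices C(f_i):
R = [[4, 0, 0], [0, 0, -8], [0, 1, 6]].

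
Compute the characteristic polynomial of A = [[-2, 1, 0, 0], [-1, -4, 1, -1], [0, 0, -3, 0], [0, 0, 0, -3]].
χ_A(x) = (x + 3)^4

xI - A = [[x + 2, -1, 0, 0], [1, x + 4, -1, 1], [0, 0, x + 3, 0], [0, 0, 0, x + 3]].

Expanding det(xI - A) along the first row:
det(xI - A) = + (x + 2)·det([[x + 4, -1, 1], [0, x + 3, 0], [0, 0, x + 3]]) - (-1)·det([[1, -1, 1], [0, x + 3, 0], [0, 0, x + 3]]) + (0)·det([[1, x + 4, 1], [0, 0, 0], [0, 0, x + 3]]) - (0)·det([[1, x + 4, -1], [0, 0, x + 3], [0, 0, 0]]).

Evaluating gives χ_A(x) = x^4 + 12x^3 + 54x^2 + 108x + 81 = (x + 3)^4.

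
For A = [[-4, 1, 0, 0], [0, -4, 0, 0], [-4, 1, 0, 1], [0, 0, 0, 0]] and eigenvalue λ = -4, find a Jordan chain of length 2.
We seek v_1 ∈ ker((A + 4I)^2) \ ker(A + 4I), then set v_{i+1} = (A + 4I) v_i.

One such chain is v_1 = [[0, 1, 0, 0]]^T, v_2 = [[1, 0, 1, 0]]^T. Check: (A + 4I) v_2 = [[0, 0, 0, 0]]^T = 0.

v_1 = [[0, 1, 0, 0]]^T, v_2 = [[1, 0, 1, 0]]^T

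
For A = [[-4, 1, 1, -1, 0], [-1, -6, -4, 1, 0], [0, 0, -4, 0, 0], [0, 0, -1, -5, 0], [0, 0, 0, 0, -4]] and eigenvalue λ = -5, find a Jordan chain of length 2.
v_1 = [[0, 1, 0, 0, 0]]^T, v_2 = [[1, -1, 0, 0, 0]]^T

We seek v_1 ∈ ker((A + 5I)^2) \ ker(A + 5I), then set v_{i+1} = (A + 5I) v_i.

One such chain is v_1 = [[0, 1, 0, 0, 0]]^T, v_2 = [[1, -1, 0, 0, 0]]^T. Check: (A + 5I) v_2 = [[0, 0, 0, 0, 0]]^T = 0.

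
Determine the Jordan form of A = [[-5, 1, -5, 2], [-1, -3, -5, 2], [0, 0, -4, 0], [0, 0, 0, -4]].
The characteristic polynomial is det(xI - A) = (x + 4)^4, so the eigenvalues are -4 (algebraic multiplicity 4).

For λ = -4: rank(A + 4I) = 1, rank((A + 4I)^2) = 0. The eigenspace has dimension 4 - 1 = 3, so there are 3 Jordan blocks; the rank sequence gives block sizes [2, 1, 1].

Assembling the blocks gives the Jordan form J above.

J = [[-4, 1, 0, 0], [0, -4, 0, 0], [0, 0, -4, 0], [0, 0, 0, -4]]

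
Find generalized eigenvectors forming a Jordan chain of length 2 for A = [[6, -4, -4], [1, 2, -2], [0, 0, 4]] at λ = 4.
v_1 = [[3, 1, 0]]^T, v_2 = [[2, 1, 0]]^T

We seek v_1 ∈ ker((A - 4I)^2) \ ker(A - 4I), then set v_{i+1} = (A - 4I) v_i.

One such chain is v_1 = [[3, 1, 0]]^T, v_2 = [[2, 1, 0]]^T. Check: (A - 4I) v_2 = [[0, 0, 0]]^T = 0.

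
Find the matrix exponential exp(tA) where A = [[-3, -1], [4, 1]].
e^{tA} = [[(1 - 2*t)*e^{-t}, -t*e^{-t}], [4*t*e^{-t}, (2*t + 1)*e^{-t}]]

A has Jordan form J = [[-1, 1], [0, -1]] with A = PJP^{-1}, so e^{tA} = P e^{tJ} P^{-1}.

For a Jordan block J_k(λ), e^{tJ_k(λ)} = e^{λt} · (I + tN + t^2 N^2/2! + ... + t^{k-1} N^{k-1}/(k-1)!) where N is the nilpotent superdiagonal part.

Assembling the blocks and conjugating back gives the entries of e^{tA} as shown above.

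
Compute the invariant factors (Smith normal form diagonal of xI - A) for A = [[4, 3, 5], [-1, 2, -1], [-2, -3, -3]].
(x - 2)^2(x + 1)

The Jordan structure of A has elementary divisors (x + 1), (x - 2)^2. Arranging the block sizes at each eigenvalue in decreasing order and taking row products gives the invariant factors.

Invariant factors (smallest first, each dividing the next): (x - 2)^2(x + 1).

Check: the last factor (x - 2)^2(x + 1) is the minimal polynomial, and the product (x - 2)^2(x + 1) is the characteristic polynomial.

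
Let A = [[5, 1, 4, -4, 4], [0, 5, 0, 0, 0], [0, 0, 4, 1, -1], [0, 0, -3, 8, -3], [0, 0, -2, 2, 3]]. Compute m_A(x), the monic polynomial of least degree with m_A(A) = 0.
m_A(x) = (x - 5)^2

The characteristic polynomial factors as (x - 5)^5. The minimal polynomial is ∏(x - λ)^{k_λ} where k_λ is the size of the largest Jordan block at λ.

For λ = 5: rank(A - 5I) = 2, and the largest Jordan block has size 2 (the smallest k with rank((A - 5I)^k) = rank((A - 5I)^(k+1))).

So m_A(x) = (x - 5)^2.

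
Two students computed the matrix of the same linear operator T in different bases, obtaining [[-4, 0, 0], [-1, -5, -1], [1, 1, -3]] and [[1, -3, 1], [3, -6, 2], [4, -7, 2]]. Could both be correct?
No.

trace(A) = -12 but trace(B) = -3. The trace is a similarity invariant, so A and B are not similar.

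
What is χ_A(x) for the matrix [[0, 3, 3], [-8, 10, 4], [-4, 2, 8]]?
χ_A(x) = (x - 6)^3

xI - A = [[x, -3, -3], [8, x - 10, -4], [4, -2, x - 8]].

Expanding det(xI - A) along the first row:
det(xI - A) = + (x)·det([[x - 10, -4], [-2, x - 8]]) - (-3)·det([[8, -4], [4, x - 8]]) + (-3)·det([[8, x - 10], [4, -2]]).

Evaluating gives χ_A(x) = x^3 - 18x^2 + 108x - 216 = (x - 6)^3.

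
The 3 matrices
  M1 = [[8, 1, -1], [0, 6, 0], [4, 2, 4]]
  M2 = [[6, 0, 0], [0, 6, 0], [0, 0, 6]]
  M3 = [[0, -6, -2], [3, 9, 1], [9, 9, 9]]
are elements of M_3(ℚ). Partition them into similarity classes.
2 classes: {M1, M3}, {M2}

Characteristic polynomials: χ_{M1} = (x - 6)^3, χ_{M2} = (x - 6)^3, χ_{M3} = (x - 6)^3.

{M1, M3}: invariant factors x - 6, (x - 6)^2.

{M2}: invariant factors x - 6, x - 6, x - 6.

Matrices are similar if and only if their invariant-factor lists agree; the partition into similarity classes is {M1, M3}, {M2}.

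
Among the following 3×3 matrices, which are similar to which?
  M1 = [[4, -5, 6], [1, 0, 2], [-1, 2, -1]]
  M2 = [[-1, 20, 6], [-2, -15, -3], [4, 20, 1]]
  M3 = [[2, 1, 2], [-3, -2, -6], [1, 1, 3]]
Characteristic polynomials: χ_{M1} = (x - 1)^3, χ_{M2} = (x + 5)^3, χ_{M3} = (x - 1)^3.

{M1}: invariant factors (x - 1)^3.

{M2}: invariant factors x + 5, (x + 5)^2.

{M3}: invariant factors x - 1, (x - 1)^2.

Matrices are similar if and only if their invariant-factor lists agree; the partition into similarity classes is {M1}, {M2}, {M3}.

3 classes: {M1}, {M2}, {M3}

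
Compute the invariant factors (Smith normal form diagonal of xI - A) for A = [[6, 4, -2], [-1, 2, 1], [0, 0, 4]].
The Jordan structure of A has elementary divisors (x - 4)^2, (x - 4). Arranging the block sizes at each eigenvalue in decreasing order and taking row products gives the invariant factors.

Invariant factors (smallest first, each dividing the next): x - 4, (x - 4)^2.

Check: the last factor (x - 4)^2 is the minimal polynomial, and the product (x - 4)^3 is the characteristic polynomial.

x - 4, (x - 4)^2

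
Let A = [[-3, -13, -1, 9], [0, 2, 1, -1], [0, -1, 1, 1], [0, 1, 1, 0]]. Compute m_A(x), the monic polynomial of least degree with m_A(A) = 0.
m_A(x) = (x - 1)^3(x + 3)

The characteristic polynomial factors as (x - 1)^3(x + 3). The minimal polynomial is ∏(x - λ)^{k_λ} where k_λ is the size of the largest Jordan block at λ.

For λ = -3: rank(A + 3I) = 3, and the largest Jordan block has size 1 (the smallest k with rank((A + 3I)^k) = rank((A + 3I)^(k+1))).
For λ = 1: rank(A - I) = 3, and the largest Jordan block has size 3 (the smallest k with rank((A - I)^k) = rank((A - I)^(k+1))).

So m_A(x) = (x - 1)^3(x + 3).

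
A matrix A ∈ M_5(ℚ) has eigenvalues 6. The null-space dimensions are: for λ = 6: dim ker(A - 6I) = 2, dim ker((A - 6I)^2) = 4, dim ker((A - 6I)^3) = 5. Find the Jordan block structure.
λ = 6: successive nullity increments [2, 2, 1] count blocks of size ≥ k; block sizes are [3, 2].

Jordan blocks: (6, 3), (6, 2)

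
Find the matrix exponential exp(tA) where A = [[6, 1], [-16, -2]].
A has Jordan form J = [[2, 1], [0, 2]] with A = PJP^{-1}, so e^{tA} = P e^{tJ} P^{-1}.

For a Jordan block J_k(λ), e^{tJ_k(λ)} = e^{λt} · (I + tN + t^2 N^2/2! + ... + t^{k-1} N^{k-1}/(k-1)!) where N is the nilpotent superdiagonal part.

Assembling the blocks and conjugating back gives the entries of e^{tA} as shown above.

e^{tA} = [[(4*t + 1)*e^{2*t}, t*e^{2*t}], [-16*t*e^{2*t}, (1 - 4*t)*e^{2*t}]]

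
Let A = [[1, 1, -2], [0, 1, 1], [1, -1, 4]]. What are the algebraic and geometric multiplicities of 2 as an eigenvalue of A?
algebraic multiplicity 3, geometric multiplicity 1

The characteristic polynomial is (x - 2)^3, so the factor x - 2 appears with exponent 3: the algebraic multiplicity is 3.

rank(A - 2I) = 2, so the eigenspace has dimension 3 - 2 = 1: the geometric multiplicity is 1.

Since 1 < 3, A is not diagonalizable.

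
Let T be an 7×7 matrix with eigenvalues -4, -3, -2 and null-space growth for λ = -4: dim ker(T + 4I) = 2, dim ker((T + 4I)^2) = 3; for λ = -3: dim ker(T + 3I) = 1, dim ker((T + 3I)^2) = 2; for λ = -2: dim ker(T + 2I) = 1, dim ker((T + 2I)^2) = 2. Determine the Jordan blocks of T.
Jordan blocks: (-4, 2), (-4, 1), (-3, 2), (-2, 2)

λ = -4: successive nullity increments [2, 1] count blocks of size ≥ k; block sizes are [2, 1].
λ = -3: successive nullity increments [1, 1] count blocks of size ≥ k; block sizes are [2].
λ = -2: successive nullity increments [1, 1] count blocks of size ≥ k; block sizes are [2].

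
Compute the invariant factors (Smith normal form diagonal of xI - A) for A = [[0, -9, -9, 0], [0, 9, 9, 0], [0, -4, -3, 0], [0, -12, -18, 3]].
x - 3, x(x - 3)^2

The Jordan structure of A has elementary divisors x, (x - 3)^2, (x - 3). Arranging the block sizes at each eigenvalue in decreasing order and taking row products gives the invariant factors.

Invariant factors (smallest first, each dividing the next): x - 3, x(x - 3)^2.

Check: the last factor x(x - 3)^2 is the minimal polynomial, and the product x(x - 3)^3 is the characteristic polynomial.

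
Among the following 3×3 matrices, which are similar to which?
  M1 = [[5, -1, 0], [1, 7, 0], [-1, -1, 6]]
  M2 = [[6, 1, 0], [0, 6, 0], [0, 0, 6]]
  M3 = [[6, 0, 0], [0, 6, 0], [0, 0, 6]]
2 classes: {M1, M2}, {M3}

Characteristic polynomials: χ_{M1} = (x - 6)^3, χ_{M2} = (x - 6)^3, χ_{M3} = (x - 6)^3.

{M1, M2}: invariant factors x - 6, (x - 6)^2.

{M3}: invariant factors x - 6, x - 6, x - 6.

Matrices are similar if and only if their invariant-factor lists agree; the partition into similarity classes is {M1, M2}, {M3}.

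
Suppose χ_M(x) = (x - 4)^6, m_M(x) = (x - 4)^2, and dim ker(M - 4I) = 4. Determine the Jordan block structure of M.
Jordan blocks: (4, 2), (4, 2), (4, 1), (4, 1)

λ = 4: algebraic multiplicity 6 (exponent in χ_M), largest block size 2 (exponent in m_M), 4 blocks (geometric multiplicity). These force block sizes [2, 2, 1, 1].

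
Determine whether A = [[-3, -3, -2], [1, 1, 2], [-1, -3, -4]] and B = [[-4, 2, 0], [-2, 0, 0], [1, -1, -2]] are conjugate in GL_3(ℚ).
Two matrices over a field are similar if and only if they have the same invariant factors.

Both A and B have characteristic polynomial (x + 2)^3 and minimal polynomial (x + 2)^2. Computing further, both have invariant factors x + 2, (x + 2)^2. Hence A and B are similar.

Yes.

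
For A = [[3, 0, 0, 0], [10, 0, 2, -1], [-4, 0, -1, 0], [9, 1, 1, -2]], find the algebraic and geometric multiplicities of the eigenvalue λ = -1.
The characteristic polynomial is (x - 3)(x + 1)^3, so the factor x + 1 appears with exponent 3: the algebraic multiplicity is 3.

rank(A + I) = 3, so the eigenspace has dimension 4 - 3 = 1: the geometric multiplicity is 1.

Since 1 < 3, A is not diagonalizable.

algebraic multiplicity 3, geometric multiplicity 1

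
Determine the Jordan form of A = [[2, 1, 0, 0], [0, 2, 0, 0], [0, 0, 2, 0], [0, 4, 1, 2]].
J = [[2, 1, 0, 0], [0, 2, 0, 0], [0, 0, 2, 1], [0, 0, 0, 2]]

The characteristic polynomial is det(xI - A) = (x - 2)^4, so the eigenvalues are 2 (algebraic multiplicity 4).

For λ = 2: rank(A - 2I) = 2, rank((A - 2I)^2) = 0. The eigenspace has dimension 4 - 2 = 2, so there are 2 Jordan blocks; the rank sequence gives block sizes [2, 2].

Assembling the blocks gives the Jordan form J above.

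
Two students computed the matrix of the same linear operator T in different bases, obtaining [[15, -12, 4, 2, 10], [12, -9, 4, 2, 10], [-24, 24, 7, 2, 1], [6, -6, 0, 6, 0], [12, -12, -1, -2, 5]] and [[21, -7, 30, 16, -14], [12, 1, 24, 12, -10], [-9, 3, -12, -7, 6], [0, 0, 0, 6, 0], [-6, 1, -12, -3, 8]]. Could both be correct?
No.

Both have characteristic polynomial (x - 6)^3(x - 3)^2, but the minimal polynomial of A is (x - 6)^2(x - 3) while the minimal polynomial of B is (x - 6)^2(x - 3)^2. The minimal polynomial is a similarity invariant, so A and B are not similar.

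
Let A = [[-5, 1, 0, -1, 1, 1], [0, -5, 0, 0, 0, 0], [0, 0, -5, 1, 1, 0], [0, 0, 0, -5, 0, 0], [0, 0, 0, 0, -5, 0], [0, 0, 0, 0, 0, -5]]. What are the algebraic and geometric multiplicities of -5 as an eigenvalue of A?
algebraic multiplicity 6, geometric multiplicity 4

The characteristic polynomial is (x + 5)^6, so the factor x + 5 appears with exponent 6: the algebraic multiplicity is 6.

rank(A + 5I) = 2, so the eigenspace has dimension 6 - 2 = 4: the geometric multiplicity is 4.

Since 4 < 6, A is not diagonalizable.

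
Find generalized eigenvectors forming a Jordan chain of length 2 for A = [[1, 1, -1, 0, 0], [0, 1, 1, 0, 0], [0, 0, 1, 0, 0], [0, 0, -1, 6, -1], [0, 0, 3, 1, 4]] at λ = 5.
We seek v_1 ∈ ker((A - 5I)^2) \ ker(A - 5I), then set v_{i+1} = (A - 5I) v_i.

One such chain is v_1 = [[0, 0, 0, 1, 0]]^T, v_2 = [[0, 0, 0, 1, 1]]^T. Check: (A - 5I) v_2 = [[0, 0, 0, 0, 0]]^T = 0.

v_1 = [[0, 0, 0, 1, 0]]^T, v_2 = [[0, 0, 0, 1, 1]]^T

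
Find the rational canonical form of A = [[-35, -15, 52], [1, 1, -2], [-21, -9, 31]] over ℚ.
The invariant factors of A (the non-unit diagonal entries of the Smith normal form of xI - A over ℚ[x]) are (x - 1)(x + 2)^2, each dividing the next. The characteristic polynomial is their product, (x - 1)(x + 2)^2.

The rational canonical form is the block-diagonal matrix of companion matrices C(f_i):
R = [[0, 0, 4], [1, 0, 0], [0, 1, -3]].

R = [[0, 0, 4], [1, 0, 0], [0, 1, -3]]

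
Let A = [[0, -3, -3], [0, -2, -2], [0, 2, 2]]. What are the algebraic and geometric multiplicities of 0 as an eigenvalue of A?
The characteristic polynomial is x^3, so the factor x appears with exponent 3: the algebraic multiplicity is 3.

rank(A) = 1, so the eigenspace has dimension 3 - 1 = 2: the geometric multiplicity is 2.

Since 2 < 3, A is not diagonalizable.

algebraic multiplicity 3, geometric multiplicity 2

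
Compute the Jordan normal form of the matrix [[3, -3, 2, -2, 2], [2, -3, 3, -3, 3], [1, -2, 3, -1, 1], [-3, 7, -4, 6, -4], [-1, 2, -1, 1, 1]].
J = [[2, 1, 0, 0, 0], [0, 2, 1, 0, 0], [0, 0, 2, 0, 0], [0, 0, 0, 2, 0], [0, 0, 0, 0, 2]]

The characteristic polynomial is det(xI - A) = (x - 2)^5, so the eigenvalues are 2 (algebraic multiplicity 5).

For λ = 2: rank(A - 2I) = 2, rank((A - 2I)^2) = 1, rank((A - 2I)^3) = 0. The eigenspace has dimension 5 - 2 = 3, so there are 3 Jordan blocks; the rank sequence gives block sizes [3, 1, 1].

Assembling the blocks gives the Jordan form J above.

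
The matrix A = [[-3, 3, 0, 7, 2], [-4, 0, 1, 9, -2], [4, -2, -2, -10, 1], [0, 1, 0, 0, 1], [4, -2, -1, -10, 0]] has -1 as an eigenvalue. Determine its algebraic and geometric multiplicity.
algebraic multiplicity 5, geometric multiplicity 2

The characteristic polynomial is (x + 1)^5, so the factor x + 1 appears with exponent 5: the algebraic multiplicity is 5.

rank(A + I) = 3, so the eigenspace has dimension 5 - 3 = 2: the geometric multiplicity is 2.

Since 2 < 5, A is not diagonalizable.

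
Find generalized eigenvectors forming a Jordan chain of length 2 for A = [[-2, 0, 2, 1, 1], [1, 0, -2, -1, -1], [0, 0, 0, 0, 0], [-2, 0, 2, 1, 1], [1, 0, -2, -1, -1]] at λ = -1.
We seek v_1 ∈ ker((A + I)^2) \ ker(A + I), then set v_{i+1} = (A + I) v_i.

One such chain is v_1 = [[0, 1, 0, 0, 1]]^T, v_2 = [[1, 0, 0, 1, 0]]^T. Check: (A + I) v_2 = [[0, 0, 0, 0, 0]]^T = 0.

v_1 = [[0, 1, 0, 0, 1]]^T, v_2 = [[1, 0, 0, 1, 0]]^T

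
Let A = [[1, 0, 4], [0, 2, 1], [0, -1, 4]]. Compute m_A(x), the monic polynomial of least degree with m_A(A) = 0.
m_A(x) = (x - 3)^2(x - 1)

The characteristic polynomial factors as (x - 3)^2(x - 1). The minimal polynomial is ∏(x - λ)^{k_λ} where k_λ is the size of the largest Jordan block at λ.

For λ = 1: rank(A - I) = 2, and the largest Jordan block has size 1 (the smallest k with rank((A - I)^k) = rank((A - I)^(k+1))).
For λ = 3: rank(A - 3I) = 2, and the largest Jordan block has size 2 (the smallest k with rank((A - 3I)^k) = rank((A - 3I)^(k+1))).

So m_A(x) = (x - 3)^2(x - 1).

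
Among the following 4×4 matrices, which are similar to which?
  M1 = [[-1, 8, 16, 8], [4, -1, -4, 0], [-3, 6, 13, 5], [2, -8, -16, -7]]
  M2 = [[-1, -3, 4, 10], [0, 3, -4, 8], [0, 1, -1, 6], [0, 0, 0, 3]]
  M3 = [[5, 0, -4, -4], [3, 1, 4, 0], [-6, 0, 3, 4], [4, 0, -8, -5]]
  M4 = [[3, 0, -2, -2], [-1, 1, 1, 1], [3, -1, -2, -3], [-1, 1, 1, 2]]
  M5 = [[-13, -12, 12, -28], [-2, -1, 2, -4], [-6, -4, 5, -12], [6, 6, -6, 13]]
3 classes: {M1, M2, M3}, {M4}, {M5}

Characteristic polynomials: χ_{M1} = (x - 3)(x - 1)^2(x + 1), χ_{M2} = (x - 3)(x - 1)^2(x + 1), χ_{M3} = (x - 3)(x - 1)^2(x + 1), χ_{M4} = (x - 1)^4, χ_{M5} = (x - 3)(x - 1)^2(x + 1).

{M1, M2, M3}: invariant factors (x - 3)(x - 1)^2(x + 1).

{M4}: invariant factors x - 1, (x - 1)^3.

{M5}: invariant factors x - 1, (x - 3)(x - 1)(x + 1).

Matrices are similar if and only if their invariant-factor lists agree; the partition into similarity classes is {M1, M2, M3}, {M4}, {M5}.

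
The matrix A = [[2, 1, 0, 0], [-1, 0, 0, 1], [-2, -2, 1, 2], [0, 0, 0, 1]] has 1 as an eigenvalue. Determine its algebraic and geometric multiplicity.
algebraic multiplicity 4, geometric multiplicity 2

The characteristic polynomial is (x - 1)^4, so the factor x - 1 appears with exponent 4: the algebraic multiplicity is 4.

rank(A - I) = 2, so the eigenspace has dimension 4 - 2 = 2: the geometric multiplicity is 2.

Since 2 < 4, A is not diagonalizable.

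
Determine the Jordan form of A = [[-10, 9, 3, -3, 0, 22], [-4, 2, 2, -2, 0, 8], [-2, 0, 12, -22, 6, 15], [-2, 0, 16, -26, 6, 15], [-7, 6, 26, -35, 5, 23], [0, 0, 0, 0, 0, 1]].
J = [[-4, 1, 0, 0, 0, 0], [0, -4, 0, 0, 0, 0], [0, 0, -4, 0, 0, 0], [0, 0, 0, -4, 0, 0], [0, 0, 0, 0, -1, 0], [0, 0, 0, 0, 0, 1]]

The characteristic polynomial is det(xI - A) = (x - 1)(x + 1)(x + 4)^4, so the eigenvalues are -4 (algebraic multiplicity 4), -1 (algebraic multiplicity 1), 1 (algebraic multiplicity 1).

For λ = -4: rank(A + 4I) = 3, rank((A + 4I)^2) = 2. The eigenspace has dimension 6 - 3 = 3, so there are 3 Jordan blocks; the rank sequence gives block sizes [2, 1, 1].

For λ = -1: algebraic multiplicity 1 gives one 1×1 block.

For λ = 1: algebraic multiplicity 1 gives one 1×1 block.

Assembling the blocks gives the Jordan form J above.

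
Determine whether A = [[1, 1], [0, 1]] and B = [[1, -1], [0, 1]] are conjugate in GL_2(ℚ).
Yes.

Two matrices over a field are similar if and only if they have the same invariant factors.

Both A and B have characteristic polynomial (x - 1)^2 and minimal polynomial (x - 1)^2. Computing further, both have invariant factors (x - 1)^2. Hence A and B are similar.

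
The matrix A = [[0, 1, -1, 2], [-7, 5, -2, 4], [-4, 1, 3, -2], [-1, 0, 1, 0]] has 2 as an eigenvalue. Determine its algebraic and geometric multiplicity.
algebraic multiplicity 4, geometric multiplicity 2

The characteristic polynomial is (x - 2)^4, so the factor x - 2 appears with exponent 4: the algebraic multiplicity is 4.

rank(A - 2I) = 2, so the eigenspace has dimension 4 - 2 = 2: the geometric multiplicity is 2.

Since 2 < 4, A is not diagonalizable.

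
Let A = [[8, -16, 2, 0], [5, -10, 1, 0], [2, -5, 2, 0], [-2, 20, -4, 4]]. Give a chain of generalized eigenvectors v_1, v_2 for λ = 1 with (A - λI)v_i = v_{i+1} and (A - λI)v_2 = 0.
We seek v_1 ∈ ker((A - I)^2) \ ker(A - I), then set v_{i+1} = (A - I) v_i.

One such chain is v_1 = [[4, 2, 3, -8]]^T, v_2 = [[2, 1, 1, -4]]^T. Check: (A - I) v_2 = [[0, 0, 0, 0]]^T = 0.

v_1 = [[4, 2, 3, -8]]^T, v_2 = [[2, 1, 1, -4]]^T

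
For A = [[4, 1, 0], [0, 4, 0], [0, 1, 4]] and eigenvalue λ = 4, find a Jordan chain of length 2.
v_1 = [[0, 1, 0]]^T, v_2 = [[1, 0, 1]]^T

We seek v_1 ∈ ker((A - 4I)^2) \ ker(A - 4I), then set v_{i+1} = (A - 4I) v_i.

One such chain is v_1 = [[0, 1, 0]]^T, v_2 = [[1, 0, 1]]^T. Check: (A - 4I) v_2 = [[0, 0, 0]]^T = 0.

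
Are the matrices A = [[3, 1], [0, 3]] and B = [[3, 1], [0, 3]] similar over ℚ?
Two matrices over a field are similar if and only if they have the same invariant factors.

Both A and B have characteristic polynomial (x - 3)^2 and minimal polynomial (x - 3)^2. Computing further, both have invariant factors (x - 3)^2. Hence A and B are similar.

Yes.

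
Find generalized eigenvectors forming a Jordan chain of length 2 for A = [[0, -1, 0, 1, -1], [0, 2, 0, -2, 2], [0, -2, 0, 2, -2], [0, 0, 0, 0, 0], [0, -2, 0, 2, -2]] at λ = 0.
We seek v_1 ∈ ker(A^2) \ ker(A), then set v_{i+1} = A v_i.

One such chain is v_1 = [[1, 2, 1, 1, -2]]^T, v_2 = [[1, -2, 2, 0, 2]]^T. Check: A v_2 = [[0, 0, 0, 0, 0]]^T = 0.

v_1 = [[1, 2, 1, 1, -2]]^T, v_2 = [[1, -2, 2, 0, 2]]^T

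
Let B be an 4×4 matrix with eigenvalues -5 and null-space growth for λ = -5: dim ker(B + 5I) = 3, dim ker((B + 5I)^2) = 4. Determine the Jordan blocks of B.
Jordan blocks: (-5, 2), (-5, 1), (-5, 1)

λ = -5: successive nullity increments [3, 1] count blocks of size ≥ k; block sizes are [2, 1, 1].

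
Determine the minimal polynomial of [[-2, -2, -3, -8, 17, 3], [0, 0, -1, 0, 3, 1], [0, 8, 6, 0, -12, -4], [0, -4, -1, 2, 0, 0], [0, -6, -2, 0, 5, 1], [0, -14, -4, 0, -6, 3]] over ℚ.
m_A(x) = (x - 5)^2(x - 2)^2(x + 2)

The characteristic polynomial factors as (x - 5)^2(x - 2)^3(x + 2). The minimal polynomial is ∏(x - λ)^{k_λ} where k_λ is the size of the largest Jordan block at λ.

For λ = -2: rank(A + 2I) = 5, and the largest Jordan block has size 1 (the smallest k with rank((A + 2I)^k) = rank((A + 2I)^(k+1))).
For λ = 2: rank(A - 2I) = 4, and the largest Jordan block has size 2 (the smallest k with rank((A - 2I)^k) = rank((A - 2I)^(k+1))).
For λ = 5: rank(A - 5I) = 5, and the largest Jordan block has size 2 (the smallest k with rank((A - 5I)^k) = rank((A - 5I)^(k+1))).

So m_A(x) = (x - 5)^2(x - 2)^2(x + 2).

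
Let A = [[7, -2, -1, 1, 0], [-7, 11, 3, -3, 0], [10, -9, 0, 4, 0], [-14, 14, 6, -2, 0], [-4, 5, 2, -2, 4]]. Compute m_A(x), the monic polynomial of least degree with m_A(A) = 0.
m_A(x) = (x - 4)^3

The characteristic polynomial factors as (x - 4)^5. The minimal polynomial is ∏(x - λ)^{k_λ} where k_λ is the size of the largest Jordan block at λ.

For λ = 4: rank(A - 4I) = 2, and the largest Jordan block has size 3 (the smallest k with rank((A - 4I)^k) = rank((A - 4I)^(k+1))).

So m_A(x) = (x - 4)^3.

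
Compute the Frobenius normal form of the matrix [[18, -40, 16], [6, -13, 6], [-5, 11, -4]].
The invariant factors of A (the non-unit diagonal entries of the Smith normal form of xI - A over ℚ[x]) are (x - 2)(x^2 + x + 2), each dividing the next. The characteristic polynomial is their product, (x - 2)(x^2 + x + 2).

The rational canonical form is the block-diagonal matrix of companion matrices C(f_i):
R = [[0, 0, 4], [1, 0, 0], [0, 1, 1]].

Note the characteristic polynomial does not split into linear factors over ℚ, so A has no Jordan form over ℚ; the rational canonical form exists over any field.

R = [[0, 0, 4], [1, 0, 0], [0, 1, 1]]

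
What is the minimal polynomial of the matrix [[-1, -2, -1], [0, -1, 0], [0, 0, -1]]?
m_A(x) = (x + 1)^2

The characteristic polynomial factors as (x + 1)^3. The minimal polynomial is ∏(x - λ)^{k_λ} where k_λ is the size of the largest Jordan block at λ.

For λ = -1: rank(A + I) = 1, and the largest Jordan block has size 2 (the smallest k with rank((A + I)^k) = rank((A + I)^(k+1))).

So m_A(x) = (x + 1)^2.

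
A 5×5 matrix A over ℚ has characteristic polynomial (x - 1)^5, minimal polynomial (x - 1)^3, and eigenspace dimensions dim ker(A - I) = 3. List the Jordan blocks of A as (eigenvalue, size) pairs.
Jordan blocks: (1, 3), (1, 1), (1, 1)

λ = 1: algebraic multiplicity 5 (exponent in χ_A), largest block size 3 (exponent in m_A), 3 blocks (geometric multiplicity). These force block sizes [3, 1, 1].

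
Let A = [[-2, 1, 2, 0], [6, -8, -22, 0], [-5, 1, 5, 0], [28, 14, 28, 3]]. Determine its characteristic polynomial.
xI - A = [[x + 2, -1, -2, 0], [-6, x + 8, 22, 0], [5, -1, x - 5, 0], [-28, -14, -28, x - 3]].

Expanding det(xI - A) along the first row:
det(xI - A) = + (x + 2)·det([[x + 8, 22, 0], [-1, x - 5, 0], [-14, -28, x - 3]]) - (-1)·det([[-6, 22, 0], [5, x - 5, 0], [-28, -28, x - 3]]) + (-2)·det([[-6, x + 8, 0], [5, -1, 0], [-28, -14, x - 3]]) - (0)·det([[-6, x + 8, 22], [5, -1, x - 5], [-28, -14, -28]]).

Evaluating gives χ_A(x) = x^4 + 2x^3 - 23x^2 - 24x + 144 = (x - 3)^2(x + 4)^2.

χ_A(x) = (x - 3)^2(x + 4)^2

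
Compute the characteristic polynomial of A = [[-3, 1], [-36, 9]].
χ_A(x) = (x - 3)^2

xI - A = [[x + 3, -1], [36, x - 9]].

Expanding det(xI - A) along the first row:
det(xI - A) = + (x + 3)·det([[x - 9]]) - (-1)·det([[36]]).

Evaluating gives χ_A(x) = x^2 - 6x + 9 = (x - 3)^2.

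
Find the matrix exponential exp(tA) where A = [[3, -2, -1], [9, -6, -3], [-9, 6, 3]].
e^{tA} = [[3*t + 1, -2*t, -t], [9*t, 1 - 6*t, -3*t], [-9*t, 6*t, 3*t + 1]]

A has Jordan form J = [[0, 1, 0], [0, 0, 0], [0, 0, 0]] with A = PJP^{-1}, so e^{tA} = P e^{tJ} P^{-1}.

For a Jordan block J_k(λ), e^{tJ_k(λ)} = e^{λt} · (I + tN + t^2 N^2/2! + ... + t^{k-1} N^{k-1}/(k-1)!) where N is the nilpotent superdiagonal part.

Assembling the blocks and conjugating back gives the entries of e^{tA} as shown above.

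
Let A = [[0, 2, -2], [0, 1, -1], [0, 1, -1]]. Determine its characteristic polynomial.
χ_A(x) = x^3

xI - A = [[x, -2, 2], [0, x - 1, 1], [0, -1, x + 1]].

Expanding det(xI - A) along the first row:
det(xI - A) = + (x)·det([[x - 1, 1], [-1, x + 1]]) - (-2)·det([[0, 1], [0, x + 1]]) + (2)·det([[0, x - 1], [0, -1]]).

Evaluating gives χ_A(x) = x^3.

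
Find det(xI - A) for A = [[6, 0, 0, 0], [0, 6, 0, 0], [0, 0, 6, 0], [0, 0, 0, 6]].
xI - A = [[x - 6, 0, 0, 0], [0, x - 6, 0, 0], [0, 0, x - 6, 0], [0, 0, 0, x - 6]].

Expanding det(xI - A) along the first row:
det(xI - A) = + (x - 6)·det([[x - 6, 0, 0], [0, x - 6, 0], [0, 0, x - 6]]) - (0)·det([[0, 0, 0], [0, x - 6, 0], [0, 0, x - 6]]) + (0)·det([[0, x - 6, 0], [0, 0, 0], [0, 0, x - 6]]) - (0)·det([[0, x - 6, 0], [0, 0, x - 6], [0, 0, 0]]).

Evaluating gives χ_A(x) = x^4 - 24x^3 + 216x^2 - 864x + 1296 = (x - 6)^4.

χ_A(x) = (x - 6)^4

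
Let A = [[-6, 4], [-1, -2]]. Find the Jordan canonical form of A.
J = [[-4, 1], [0, -4]]

The characteristic polynomial is det(xI - A) = (x + 4)^2, so the eigenvalues are -4 (algebraic multiplicity 2).

For λ = -4: rank(A + 4I) = 1, rank((A + 4I)^2) = 0. The eigenspace has dimension 2 - 1 = 1, so there is 1 Jordan block; the rank sequence gives block sizes [2].

Assembling the blocks gives the Jordan form J above.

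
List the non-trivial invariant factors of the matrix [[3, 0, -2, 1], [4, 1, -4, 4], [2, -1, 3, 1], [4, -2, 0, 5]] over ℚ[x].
The Jordan structure of A has elementary divisors (x - 3)^2, (x - 3)^2. Arranging the block sizes at each eigenvalue in decreasing order and taking row products gives the invariant factors.

Invariant factors (smallest first, each dividing the next): (x - 3)^2, (x - 3)^2.

Check: the last factor (x - 3)^2 is the minimal polynomial, and the product (x - 3)^4 is the characteristic polynomial.

(x - 3)^2, (x - 3)^2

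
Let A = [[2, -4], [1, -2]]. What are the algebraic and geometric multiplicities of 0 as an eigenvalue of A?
algebraic multiplicity 2, geometric multiplicity 1

The characteristic polynomial is x^2, so the factor x appears with exponent 2: the algebraic multiplicity is 2.

rank(A) = 1, so the eigenspace has dimension 2 - 1 = 1: the geometric multiplicity is 1.

Since 1 < 2, A is not diagonalizable.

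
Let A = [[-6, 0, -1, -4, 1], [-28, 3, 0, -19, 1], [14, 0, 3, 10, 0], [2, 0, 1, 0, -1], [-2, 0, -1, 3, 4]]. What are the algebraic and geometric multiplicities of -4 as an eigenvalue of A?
algebraic multiplicity 1, geometric multiplicity 1

The characteristic polynomial is (x - 3)^2(x - 1)^2(x + 4), so the factor x + 4 appears with exponent 1: the algebraic multiplicity is 1.

rank(A + 4I) = 4, so the eigenspace has dimension 5 - 4 = 1: the geometric multiplicity is 1.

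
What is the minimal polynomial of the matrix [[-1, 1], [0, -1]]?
The characteristic polynomial factors as (x + 1)^2. The minimal polynomial is ∏(x - λ)^{k_λ} where k_λ is the size of the largest Jordan block at λ.

For λ = -1: rank(A + I) = 1, and the largest Jordan block has size 2 (the smallest k with rank((A + I)^k) = rank((A + I)^(k+1))).

So m_A(x) = (x + 1)^2.

m_A(x) = (x + 1)^2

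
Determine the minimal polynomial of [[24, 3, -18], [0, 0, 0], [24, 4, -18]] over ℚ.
The characteristic polynomial factors as x^2(x - 6). The minimal polynomial is ∏(x - λ)^{k_λ} where k_λ is the size of the largest Jordan block at λ.

For λ = 0: rank(A) = 2, and the largest Jordan block has size 2 (the smallest k with rank(A^k) = rank(A^(k+1))).
For λ = 6: rank(A - 6I) = 2, and the largest Jordan block has size 1 (the smallest k with rank((A - 6I)^k) = rank((A - 6I)^(k+1))).

So m_A(x) = x^2(x - 6).

m_A(x) = x^2(x - 6)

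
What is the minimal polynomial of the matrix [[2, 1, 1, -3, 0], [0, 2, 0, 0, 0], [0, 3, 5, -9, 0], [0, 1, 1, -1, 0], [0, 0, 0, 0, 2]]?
The characteristic polynomial factors as (x - 2)^5. The minimal polynomial is ∏(x - λ)^{k_λ} where k_λ is the size of the largest Jordan block at λ.

For λ = 2: rank(A - 2I) = 1, and the largest Jordan block has size 2 (the smallest k with rank((A - 2I)^k) = rank((A - 2I)^(k+1))).

So m_A(x) = (x - 2)^2.

m_A(x) = (x - 2)^2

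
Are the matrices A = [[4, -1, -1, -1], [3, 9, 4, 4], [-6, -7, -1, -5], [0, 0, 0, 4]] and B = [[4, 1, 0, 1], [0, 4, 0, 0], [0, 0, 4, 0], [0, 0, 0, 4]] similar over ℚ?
No.

Both have characteristic polynomial (x - 4)^4, but the minimal polynomial of A is (x - 4)^3 while the minimal polynomial of B is (x - 4)^2. The minimal polynomial is a similarity invariant, so A and B are not similar.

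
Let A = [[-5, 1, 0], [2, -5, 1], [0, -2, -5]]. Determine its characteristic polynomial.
χ_A(x) = (x + 5)^3

xI - A = [[x + 5, -1, 0], [-2, x + 5, -1], [0, 2, x + 5]].

Expanding det(xI - A) along the first row:
det(xI - A) = + (x + 5)·det([[x + 5, -1], [2, x + 5]]) - (-1)·det([[-2, -1], [0, x + 5]]) + (0)·det([[-2, x + 5], [0, 2]]).

Evaluating gives χ_A(x) = x^3 + 15x^2 + 75x + 125 = (x + 5)^3.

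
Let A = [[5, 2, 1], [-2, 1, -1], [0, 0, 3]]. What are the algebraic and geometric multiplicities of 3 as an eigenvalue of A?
algebraic multiplicity 3, geometric multiplicity 2

The characteristic polynomial is (x - 3)^3, so the factor x - 3 appears with exponent 3: the algebraic multiplicity is 3.

rank(A - 3I) = 1, so the eigenspace has dimension 3 - 1 = 2: the geometric multiplicity is 2.

Since 2 < 3, A is not diagonalizable.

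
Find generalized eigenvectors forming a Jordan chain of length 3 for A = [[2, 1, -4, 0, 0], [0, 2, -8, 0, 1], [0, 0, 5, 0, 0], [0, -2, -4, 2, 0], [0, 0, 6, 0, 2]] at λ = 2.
We seek v_1 ∈ ker((A - 2I)^3) \ ker((A - 2I)^2), then set v_{i+1} = (A - 2I) v_i.

One such chain is v_1 = [[-1, 0, 0, 0, 1]]^T, v_2 = [[0, 1, 0, 0, 0]]^T, v_3 = [[1, 0, 0, -2, 0]]^T. Check: (A - 2I) v_3 = [[0, 0, 0, 0, 0]]^T = 0.

v_1 = [[-1, 0, 0, 0, 1]]^T, v_2 = [[0, 1, 0, 0, 0]]^T, v_3 = [[1, 0, 0, -2, 0]]^T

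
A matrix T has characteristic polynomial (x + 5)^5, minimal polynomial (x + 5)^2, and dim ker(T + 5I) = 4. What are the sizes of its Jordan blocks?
λ = -5: algebraic multiplicity 5 (exponent in χ_T), largest block size 2 (exponent in m_T), 4 blocks (geometric multiplicity). These force block sizes [2, 1, 1, 1].

Jordan blocks: (-5, 2), (-5, 1), (-5, 1), (-5, 1)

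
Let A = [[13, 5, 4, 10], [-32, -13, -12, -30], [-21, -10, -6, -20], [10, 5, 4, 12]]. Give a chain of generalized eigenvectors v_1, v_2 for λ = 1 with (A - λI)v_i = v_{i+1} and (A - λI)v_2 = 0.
We seek v_1 ∈ ker((A - I)^2) \ ker(A - I), then set v_{i+1} = (A - I) v_i.

One such chain is v_1 = [[0, -1, -1, 1]]^T, v_2 = [[1, -4, -3, 2]]^T. Check: (A - I) v_2 = [[0, 0, 0, 0]]^T = 0.

v_1 = [[0, -1, -1, 1]]^T, v_2 = [[1, -4, -3, 2]]^T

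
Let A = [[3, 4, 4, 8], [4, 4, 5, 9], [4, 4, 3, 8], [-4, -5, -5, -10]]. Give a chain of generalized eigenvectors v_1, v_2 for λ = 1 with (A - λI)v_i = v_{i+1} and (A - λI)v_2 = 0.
We seek v_1 ∈ ker((A - I)^2) \ ker(A - I), then set v_{i+1} = (A - I) v_i.

One such chain is v_1 = [[-1, -2, -1, 2]]^T, v_2 = [[2, 3, 2, -3]]^T. Check: (A - I) v_2 = [[0, 0, 0, 0]]^T = 0.

v_1 = [[-1, -2, -1, 2]]^T, v_2 = [[2, 3, 2, -3]]^T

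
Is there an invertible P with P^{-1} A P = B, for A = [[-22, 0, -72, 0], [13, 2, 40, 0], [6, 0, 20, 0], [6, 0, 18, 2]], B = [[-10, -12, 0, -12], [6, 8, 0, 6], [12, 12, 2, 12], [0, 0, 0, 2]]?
Both have characteristic polynomial (x - 2)^3(x + 4), but the minimal polynomial of A is (x - 2)^2(x + 4) while the minimal polynomial of B is (x - 2)(x + 4). The minimal polynomial is a similarity invariant, so A and B are not similar.

No.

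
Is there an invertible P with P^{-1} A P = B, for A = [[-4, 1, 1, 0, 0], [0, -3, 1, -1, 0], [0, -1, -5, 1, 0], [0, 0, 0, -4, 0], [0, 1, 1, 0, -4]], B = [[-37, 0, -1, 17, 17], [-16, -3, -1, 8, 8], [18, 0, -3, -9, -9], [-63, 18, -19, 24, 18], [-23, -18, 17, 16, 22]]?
trace(A) = -20 but trace(B) = 3. The trace is a similarity invariant, so A and B are not similar.

No.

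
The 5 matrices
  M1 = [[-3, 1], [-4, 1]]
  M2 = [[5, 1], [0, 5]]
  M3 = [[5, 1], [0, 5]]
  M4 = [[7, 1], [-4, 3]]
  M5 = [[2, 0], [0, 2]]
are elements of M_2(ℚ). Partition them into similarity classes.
3 classes: {M1}, {M2, M3, M4}, {M5}

Characteristic polynomials: χ_{M1} = (x + 1)^2, χ_{M2} = (x - 5)^2, χ_{M3} = (x - 5)^2, χ_{M4} = (x - 5)^2, χ_{M5} = (x - 2)^2.

{M1}: invariant factors (x + 1)^2.

{M2, M3, M4}: invariant factors (x - 5)^2.

{M5}: invariant factors x - 2, x - 2.

Matrices are similar if and only if their invariant-factor lists agree; the partition into similarity classes is {M1}, {M2, M3, M4}, {M5}.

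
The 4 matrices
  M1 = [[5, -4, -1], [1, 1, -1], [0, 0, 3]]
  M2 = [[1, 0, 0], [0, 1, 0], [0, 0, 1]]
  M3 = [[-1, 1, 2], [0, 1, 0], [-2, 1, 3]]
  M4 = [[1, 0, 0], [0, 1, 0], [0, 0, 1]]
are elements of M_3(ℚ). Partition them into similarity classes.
3 classes: {M1}, {M2, M4}, {M3}

Characteristic polynomials: χ_{M1} = (x - 3)^3, χ_{M2} = (x - 1)^3, χ_{M3} = (x - 1)^3, χ_{M4} = (x - 1)^3.

{M1}: invariant factors (x - 3)^3.

{M2, M4}: invariant factors x - 1, x - 1, x - 1.

{M3}: invariant factors x - 1, (x - 1)^2.

Matrices are similar if and only if their invariant-factor lists agree; the partition into similarity classes is {M1}, {M2, M4}, {M3}.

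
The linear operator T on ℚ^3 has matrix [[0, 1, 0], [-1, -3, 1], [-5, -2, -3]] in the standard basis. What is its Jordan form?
J = [[-2, 1, 0], [0, -2, 1], [0, 0, -2]]

The characteristic polynomial is det(xI - A) = (x + 2)^3, so the eigenvalues are -2 (algebraic multiplicity 3).

For λ = -2: rank(A + 2I) = 2, rank((A + 2I)^2) = 1, rank((A + 2I)^3) = 0. The eigenspace has dimension 3 - 2 = 1, so there is 1 Jordan block; the rank sequence gives block sizes [3].

Assembling the blocks gives the Jordan form J above.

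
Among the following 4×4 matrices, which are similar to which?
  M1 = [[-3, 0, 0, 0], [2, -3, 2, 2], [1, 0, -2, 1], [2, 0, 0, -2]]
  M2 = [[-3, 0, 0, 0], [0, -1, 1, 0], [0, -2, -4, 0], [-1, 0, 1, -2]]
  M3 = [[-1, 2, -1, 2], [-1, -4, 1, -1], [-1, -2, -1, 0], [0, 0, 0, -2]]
2 classes: {M1, M2}, {M3}

Characteristic polynomials: χ_{M1} = (x + 2)^2(x + 3)^2, χ_{M2} = (x + 2)^2(x + 3)^2, χ_{M3} = (x + 2)^4.

{M1, M2}: invariant factors x + 3, (x + 2)^2(x + 3).

{M3}: invariant factors (x + 2)^2, (x + 2)^2.

Matrices are similar if and only if their invariant-factor lists agree; the partition into similarity classes is {M1, M2}, {M3}.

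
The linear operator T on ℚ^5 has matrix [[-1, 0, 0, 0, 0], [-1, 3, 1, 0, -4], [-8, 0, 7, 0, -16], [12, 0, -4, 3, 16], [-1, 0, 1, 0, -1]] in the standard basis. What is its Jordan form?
The characteristic polynomial is det(xI - A) = (x - 3)^4(x + 1), so the eigenvalues are -1 (algebraic multiplicity 1), 3 (algebraic multiplicity 4).

For λ = -1: algebraic multiplicity 1 gives one 1×1 block.

For λ = 3: rank(A - 3I) = 2, rank((A - 3I)^2) = 1. The eigenspace has dimension 5 - 2 = 3, so there are 3 Jordan blocks; the rank sequence gives block sizes [2, 1, 1].

Assembling the blocks gives the Jordan form J above.

J = [[-1, 0, 0, 0, 0], [0, 3, 1, 0, 0], [0, 0, 3, 0, 0], [0, 0, 0, 3, 0], [0, 0, 0, 0, 3]]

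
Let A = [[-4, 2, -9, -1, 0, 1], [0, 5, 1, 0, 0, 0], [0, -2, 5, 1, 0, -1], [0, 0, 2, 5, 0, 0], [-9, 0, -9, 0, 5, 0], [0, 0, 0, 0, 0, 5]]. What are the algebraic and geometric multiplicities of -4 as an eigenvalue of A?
The characteristic polynomial is (x - 5)^5(x + 4), so the factor x + 4 appears with exponent 1: the algebraic multiplicity is 1.

rank(A + 4I) = 5, so the eigenspace has dimension 6 - 5 = 1: the geometric multiplicity is 1.

algebraic multiplicity 1, geometric multiplicity 1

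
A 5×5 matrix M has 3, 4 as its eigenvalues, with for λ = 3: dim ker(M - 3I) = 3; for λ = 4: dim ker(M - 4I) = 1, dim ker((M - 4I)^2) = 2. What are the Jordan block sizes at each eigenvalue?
λ = 3: successive nullity increments [3] count blocks of size ≥ k; block sizes are [1, 1, 1].
λ = 4: successive nullity increments [1, 1] count blocks of size ≥ k; block sizes are [2].

Jordan blocks: (3, 1), (3, 1), (3, 1), (4, 2)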